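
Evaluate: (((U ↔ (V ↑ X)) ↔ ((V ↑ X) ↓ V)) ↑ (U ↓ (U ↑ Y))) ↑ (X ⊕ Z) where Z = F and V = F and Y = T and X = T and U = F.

Substituting Z=F, V=F, Y=T, X=T, U=F:
V ↑ X = F ↑ T = T
U ↔ (V ↑ X) = F ↔ T = F
V ↑ X = F ↑ T = T
(V ↑ X) ↓ V = T ↓ F = F
(U ↔ (V ↑ X)) ↔ ((V ↑ X) ↓ V) = F ↔ F = T
U ↑ Y = F ↑ T = T
U ↓ (U ↑ Y) = F ↓ T = F
((U ↔ (V ↑ X)) ↔ ((V ↑ X) ↓ V)) ↑ (U ↓ (U ↑ Y)) = T ↑ F = T
X ⊕ Z = T ⊕ F = T
(((U ↔ (V ↑ X)) ↔ ((V ↑ X) ↓ V)) ↑ (U ↓ (U ↑ Y))) ↑ (X ⊕ Z) = T ↑ T = F

F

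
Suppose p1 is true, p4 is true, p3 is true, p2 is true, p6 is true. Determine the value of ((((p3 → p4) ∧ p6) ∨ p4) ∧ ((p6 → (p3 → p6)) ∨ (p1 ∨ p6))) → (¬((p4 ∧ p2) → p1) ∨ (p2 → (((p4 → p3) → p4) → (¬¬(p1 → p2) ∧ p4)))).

True

Substituting p1=True, p4=True, p3=True, p2=True, p6=True:
p3 → p4 = True → True = True
(p3 → p4) ∧ p6 = True ∧ True = True
((p3 → p4) ∧ p6) ∨ p4 = True ∨ True = True
p3 → p6 = True → True = True
p6 → (p3 → p6) = True → True = True
p1 ∨ p6 = True ∨ True = True
(p6 → (p3 → p6)) ∨ (p1 ∨ p6) = True ∨ True = True
(((p3 → p4) ∧ p6) ∨ p4) ∧ ((p6 → (p3 → p6)) ∨ (p1 ∨ p6)) = True ∧ True = True
p4 ∧ p2 = True ∧ True = True
(p4 ∧ p2) → p1 = True → True = True
¬((p4 ∧ p2) → p1) = ¬True = False
p4 → p3 = True → True = True
(p4 → p3) → p4 = True → True = True
p1 → p2 = True → True = True
¬(p1 → p2) = ¬True = False
¬¬(p1 → p2) = ¬False = True
¬¬(p1 → p2) ∧ p4 = True ∧ True = True
((p4 → p3) → p4) → (¬¬(p1 → p2) ∧ p4) = True → True = True
p2 → (((p4 → p3) → p4) → (¬¬(p1 → p2) ∧ p4)) = True → True = True
¬((p4 ∧ p2) → p1) ∨ (p2 → (((p4 → p3) → p4) → (¬¬(p1 → p2) ∧ p4))) = False ∨ True = True
((((p3 → p4) ∧ p6) ∨ p4) ∧ ((p6 → (p3 → p6)) ∨ (p1 ∨ p6))) → (¬((p4 ∧ p2) → p1) ∨ (p2 → (((p4 → p3) → p4) → (¬¬(p1 → p2) ∧ p4)))) = True → True = True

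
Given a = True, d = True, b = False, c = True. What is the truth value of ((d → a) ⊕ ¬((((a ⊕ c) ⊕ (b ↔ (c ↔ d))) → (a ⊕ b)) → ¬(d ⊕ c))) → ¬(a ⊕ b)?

False

d → a = True → True = True
a ⊕ c = True ⊕ True = False
c ↔ d = True ↔ True = True
b ↔ (c ↔ d) = False ↔ True = False
(a ⊕ c) ⊕ (b ↔ (c ↔ d)) = False ⊕ False = False
a ⊕ b = True ⊕ False = True
((a ⊕ c) ⊕ (b ↔ (c ↔ d))) → (a ⊕ b) = False → True = True
d ⊕ c = True ⊕ True = False
¬(d ⊕ c) = ¬False = True
(((a ⊕ c) ⊕ (b ↔ (c ↔ d))) → (a ⊕ b)) → ¬(d ⊕ c) = True → True = True
¬((((a ⊕ c) ⊕ (b ↔ (c ↔ d))) → (a ⊕ b)) → ¬(d ⊕ c)) = ¬True = False
(d → a) ⊕ ¬((((a ⊕ c) ⊕ (b ↔ (c ↔ d))) → (a ⊕ b)) → ¬(d ⊕ c)) = True ⊕ False = True
a ⊕ b = True ⊕ False = True
¬(a ⊕ b) = ¬True = False
((d → a) ⊕ ¬((((a ⊕ c) ⊕ (b ↔ (c ↔ d))) → (a ⊕ b)) → ¬(d ⊕ c))) → ¬(a ⊕ b) = True → False = False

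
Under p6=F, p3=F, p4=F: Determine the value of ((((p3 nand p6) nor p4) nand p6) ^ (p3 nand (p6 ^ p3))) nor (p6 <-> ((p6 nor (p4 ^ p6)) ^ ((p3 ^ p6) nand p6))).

p3 nand p6 = F nand F = T
(p3 nand p6) nor p4 = T nor F = F
((p3 nand p6) nor p4) nand p6 = F nand F = T
p6 ^ p3 = F ^ F = F
p3 nand (p6 ^ p3) = F nand F = T
(((p3 nand p6) nor p4) nand p6) ^ (p3 nand (p6 ^ p3)) = T ^ T = F
p4 ^ p6 = F ^ F = F
p6 nor (p4 ^ p6) = F nor F = T
p3 ^ p6 = F ^ F = F
(p3 ^ p6) nand p6 = F nand F = T
(p6 nor (p4 ^ p6)) ^ ((p3 ^ p6) nand p6) = T ^ T = F
p6 <-> ((p6 nor (p4 ^ p6)) ^ ((p3 ^ p6) nand p6)) = F <-> F = T
((((p3 nand p6) nor p4) nand p6) ^ (p3 nand (p6 ^ p3))) nor (p6 <-> ((p6 nor (p4 ^ p6)) ^ ((p3 ^ p6) nand p6))) = F nor T = F

F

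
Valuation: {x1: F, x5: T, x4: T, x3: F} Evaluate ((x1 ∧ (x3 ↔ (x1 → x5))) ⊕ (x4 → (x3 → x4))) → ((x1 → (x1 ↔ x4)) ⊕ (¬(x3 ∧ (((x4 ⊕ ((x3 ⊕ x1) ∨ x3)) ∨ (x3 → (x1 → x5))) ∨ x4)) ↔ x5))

Substituting x1=F, x5=T, x4=T, x3=F:
x1 → x5 = F → T = T
x3 ↔ (x1 → x5) = F ↔ T = F
x1 ∧ (x3 ↔ (x1 → x5)) = F ∧ F = F
x3 → x4 = F → T = T
x4 → (x3 → x4) = T → T = T
(x1 ∧ (x3 ↔ (x1 → x5))) ⊕ (x4 → (x3 → x4)) = F ⊕ T = T
x1 ↔ x4 = F ↔ T = F
x1 → (x1 ↔ x4) = F → F = T
x3 ⊕ x1 = F ⊕ F = F
(x3 ⊕ x1) ∨ x3 = F ∨ F = F
x4 ⊕ ((x3 ⊕ x1) ∨ x3) = T ⊕ F = T
x1 → x5 = F → T = T
x3 → (x1 → x5) = F → T = T
(x4 ⊕ ((x3 ⊕ x1) ∨ x3)) ∨ (x3 → (x1 → x5)) = T ∨ T = T
((x4 ⊕ ((x3 ⊕ x1) ∨ x3)) ∨ (x3 → (x1 → x5))) ∨ x4 = T ∨ T = T
x3 ∧ (((x4 ⊕ ((x3 ⊕ x1) ∨ x3)) ∨ (x3 → (x1 → x5))) ∨ x4) = F ∧ T = F
¬(x3 ∧ (((x4 ⊕ ((x3 ⊕ x1) ∨ x3)) ∨ (x3 → (x1 → x5))) ∨ x4)) = ¬F = T
¬(x3 ∧ (((x4 ⊕ ((x3 ⊕ x1) ∨ x3)) ∨ (x3 → (x1 → x5))) ∨ x4)) ↔ x5 = T ↔ T = T
(x1 → (x1 ↔ x4)) ⊕ (¬(x3 ∧ (((x4 ⊕ ((x3 ⊕ x1) ∨ x3)) ∨ (x3 → (x1 → x5))) ∨ x4)) ↔ x5) = T ⊕ T = F
((x1 ∧ (x3 ↔ (x1 → x5))) ⊕ (x4 → (x3 → x4))) → ((x1 → (x1 ↔ x4)) ⊕ (¬(x3 ∧ (((x4 ⊕ ((x3 ⊕ x1) ∨ x3)) ∨ (x3 → (x1 → x5))) ∨ x4)) ↔ x5)) = T → F = F

F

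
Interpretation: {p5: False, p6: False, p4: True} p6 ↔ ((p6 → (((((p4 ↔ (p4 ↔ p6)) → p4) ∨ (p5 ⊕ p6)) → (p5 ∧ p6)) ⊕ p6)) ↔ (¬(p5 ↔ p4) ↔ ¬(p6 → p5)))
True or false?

True

p4 ↔ p6 = True ↔ False = False
p4 ↔ (p4 ↔ p6) = True ↔ False = False
(p4 ↔ (p4 ↔ p6)) → p4 = False → True = True
p5 ⊕ p6 = False ⊕ False = False
((p4 ↔ (p4 ↔ p6)) → p4) ∨ (p5 ⊕ p6) = True ∨ False = True
p5 ∧ p6 = False ∧ False = False
(((p4 ↔ (p4 ↔ p6)) → p4) ∨ (p5 ⊕ p6)) → (p5 ∧ p6) = True → False = False
((((p4 ↔ (p4 ↔ p6)) → p4) ∨ (p5 ⊕ p6)) → (p5 ∧ p6)) ⊕ p6 = False ⊕ False = False
p6 → (((((p4 ↔ (p4 ↔ p6)) → p4) ∨ (p5 ⊕ p6)) → (p5 ∧ p6)) ⊕ p6) = False → False = True
p5 ↔ p4 = False ↔ True = False
¬(p5 ↔ p4) = ¬False = True
p6 → p5 = False → False = True
¬(p6 → p5) = ¬True = False
¬(p5 ↔ p4) ↔ ¬(p6 → p5) = True ↔ False = False
(p6 → (((((p4 ↔ (p4 ↔ p6)) → p4) ∨ (p5 ⊕ p6)) → (p5 ∧ p6)) ⊕ p6)) ↔ (¬(p5 ↔ p4) ↔ ¬(p6 → p5)) = True ↔ False = False
p6 ↔ ((p6 → (((((p4 ↔ (p4 ↔ p6)) → p4) ∨ (p5 ⊕ p6)) → (p5 ∧ p6)) ⊕ p6)) ↔ (¬(p5 ↔ p4) ↔ ¬(p6 → p5))) = False ↔ False = True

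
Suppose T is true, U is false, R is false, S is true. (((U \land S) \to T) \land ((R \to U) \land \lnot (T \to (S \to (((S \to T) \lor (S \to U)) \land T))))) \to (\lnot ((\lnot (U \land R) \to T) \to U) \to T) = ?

\text{True}

U \land S = \text{False} \land \text{True} = \text{False}
(U \land S) \to T = \text{False} \to \text{True} = \text{True}
R \to U = \text{False} \to \text{False} = \text{True}
S \to T = \text{True} \to \text{True} = \text{True}
S \to U = \text{True} \to \text{False} = \text{False}
(S \to T) \lor (S \to U) = \text{True} \lor \text{False} = \text{True}
((S \to T) \lor (S \to U)) \land T = \text{True} \land \text{True} = \text{True}
S \to (((S \to T) \lor (S \to U)) \land T) = \text{True} \to \text{True} = \text{True}
T \to (S \to (((S \to T) \lor (S \to U)) \land T)) = \text{True} \to \text{True} = \text{True}
\lnot (T \to (S \to (((S \to T) \lor (S \to U)) \land T))) = \lnot \text{True} = \text{False}
(R \to U) \land \lnot (T \to (S \to (((S \to T) \lor (S \to U)) \land T))) = \text{True} \land \text{False} = \text{False}
((U \land S) \to T) \land ((R \to U) \land \lnot (T \to (S \to (((S \to T) \lor (S \to U)) \land T)))) = \text{True} \land \text{False} = \text{False}
U \land R = \text{False} \land \text{False} = \text{False}
\lnot (U \land R) = \lnot \text{False} = \text{True}
\lnot (U \land R) \to T = \text{True} \to \text{True} = \text{True}
(\lnot (U \land R) \to T) \to U = \text{True} \to \text{False} = \text{False}
\lnot ((\lnot (U \land R) \to T) \to U) = \lnot \text{False} = \text{True}
\lnot ((\lnot (U \land R) \to T) \to U) \to T = \text{True} \to \text{True} = \text{True}
(((U \land S) \to T) \land ((R \to U) \land \lnot (T \to (S \to (((S \to T) \lor (S \to U)) \land T))))) \to (\lnot ((\lnot (U \land R) \to T) \to U) \to T) = \text{False} \to \text{True} = \text{True}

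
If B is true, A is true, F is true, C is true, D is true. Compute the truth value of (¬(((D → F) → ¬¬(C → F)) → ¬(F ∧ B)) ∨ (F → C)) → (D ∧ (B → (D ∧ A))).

D → F = True → True = True
C → F = True → True = True
¬(C → F) = ¬True = False
¬¬(C → F) = ¬False = True
(D → F) → ¬¬(C → F) = True → True = True
F ∧ B = True ∧ True = True
¬(F ∧ B) = ¬True = False
((D → F) → ¬¬(C → F)) → ¬(F ∧ B) = True → False = False
¬(((D → F) → ¬¬(C → F)) → ¬(F ∧ B)) = ¬False = True
F → C = True → True = True
¬(((D → F) → ¬¬(C → F)) → ¬(F ∧ B)) ∨ (F → C) = True ∨ True = True
D ∧ A = True ∧ True = True
B → (D ∧ A) = True → True = True
D ∧ (B → (D ∧ A)) = True ∧ True = True
(¬(((D → F) → ¬¬(C → F)) → ¬(F ∧ B)) ∨ (F → C)) → (D ∧ (B → (D ∧ A))) = True → True = True

True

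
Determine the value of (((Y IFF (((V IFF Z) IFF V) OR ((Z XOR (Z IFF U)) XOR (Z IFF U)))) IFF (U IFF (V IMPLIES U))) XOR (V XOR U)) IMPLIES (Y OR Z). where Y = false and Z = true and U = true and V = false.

V IFF Z = false IFF true = false
(V IFF Z) IFF V = false IFF false = true
Z IFF U = true IFF true = true
Z XOR (Z IFF U) = true XOR true = false
Z IFF U = true IFF true = true
(Z XOR (Z IFF U)) XOR (Z IFF U) = false XOR true = true
((V IFF Z) IFF V) OR ((Z XOR (Z IFF U)) XOR (Z IFF U)) = true OR true = true
Y IFF (((V IFF Z) IFF V) OR ((Z XOR (Z IFF U)) XOR (Z IFF U))) = false IFF true = false
V IMPLIES U = false IMPLIES true = true
U IFF (V IMPLIES U) = true IFF true = true
(Y IFF (((V IFF Z) IFF V) OR ((Z XOR (Z IFF U)) XOR (Z IFF U)))) IFF (U IFF (V IMPLIES U)) = false IFF true = false
V XOR U = false XOR true = true
((Y IFF (((V IFF Z) IFF V) OR ((Z XOR (Z IFF U)) XOR (Z IFF U)))) IFF (U IFF (V IMPLIES U))) XOR (V XOR U) = false XOR true = true
Y OR Z = false OR true = true
(((Y IFF (((V IFF Z) IFF V) OR ((Z XOR (Z IFF U)) XOR (Z IFF U)))) IFF (U IFF (V IMPLIES U))) XOR (V XOR U)) IMPLIES (Y OR Z) = true IMPLIES true = true

true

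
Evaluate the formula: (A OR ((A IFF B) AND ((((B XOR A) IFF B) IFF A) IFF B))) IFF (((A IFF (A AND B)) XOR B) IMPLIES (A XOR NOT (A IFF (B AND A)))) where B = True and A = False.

False

A IFF B = False IFF True = False
B XOR A = True XOR False = True
(B XOR A) IFF B = True IFF True = True
((B XOR A) IFF B) IFF A = True IFF False = False
(((B XOR A) IFF B) IFF A) IFF B = False IFF True = False
(A IFF B) AND ((((B XOR A) IFF B) IFF A) IFF B) = False AND False = False
A OR ((A IFF B) AND ((((B XOR A) IFF B) IFF A) IFF B)) = False OR False = False
A AND B = False AND True = False
A IFF (A AND B) = False IFF False = True
(A IFF (A AND B)) XOR B = True XOR True = False
B AND A = True AND False = False
A IFF (B AND A) = False IFF False = True
NOT (A IFF (B AND A)) = NOT True = False
A XOR NOT (A IFF (B AND A)) = False XOR False = False
((A IFF (A AND B)) XOR B) IMPLIES (A XOR NOT (A IFF (B AND A))) = False IMPLIES False = True
(A OR ((A IFF B) AND ((((B XOR A) IFF B) IFF A) IFF B))) IFF (((A IFF (A AND B)) XOR B) IMPLIES (A XOR NOT (A IFF (B AND A)))) = False IFF True = False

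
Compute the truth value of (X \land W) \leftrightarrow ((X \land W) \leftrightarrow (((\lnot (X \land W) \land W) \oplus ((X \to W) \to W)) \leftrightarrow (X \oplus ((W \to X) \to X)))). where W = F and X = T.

F

X \land W = T \land F = F
X \land W = T \land F = F
X \land W = T \land F = F
\lnot (X \land W) = \lnot F = T
\lnot (X \land W) \land W = T \land F = F
X \to W = T \to F = F
(X \to W) \to W = F \to F = T
(\lnot (X \land W) \land W) \oplus ((X \to W) \to W) = F \oplus T = T
W \to X = F \to T = T
(W \to X) \to X = T \to T = T
X \oplus ((W \to X) \to X) = T \oplus T = F
((\lnot (X \land W) \land W) \oplus ((X \to W) \to W)) \leftrightarrow (X \oplus ((W \to X) \to X)) = T \leftrightarrow F = F
(X \land W) \leftrightarrow (((\lnot (X \land W) \land W) \oplus ((X \to W) \to W)) \leftrightarrow (X \oplus ((W \to X) \to X))) = F \leftrightarrow F = T
(X \land W) \leftrightarrow ((X \land W) \leftrightarrow (((\lnot (X \land W) \land W) \oplus ((X \to W) \to W)) \leftrightarrow (X \oplus ((W \to X) \to X)))) = F \leftrightarrow T = F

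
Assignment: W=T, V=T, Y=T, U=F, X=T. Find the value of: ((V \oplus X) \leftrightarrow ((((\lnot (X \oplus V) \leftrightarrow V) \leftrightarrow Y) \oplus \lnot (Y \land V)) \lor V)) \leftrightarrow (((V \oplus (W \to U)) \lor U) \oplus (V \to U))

F

V \oplus X = T \oplus T = F
X \oplus V = T \oplus T = F
\lnot (X \oplus V) = \lnot F = T
\lnot (X \oplus V) \leftrightarrow V = T \leftrightarrow T = T
(\lnot (X \oplus V) \leftrightarrow V) \leftrightarrow Y = T \leftrightarrow T = T
Y \land V = T \land T = T
\lnot (Y \land V) = \lnot T = F
((\lnot (X \oplus V) \leftrightarrow V) \leftrightarrow Y) \oplus \lnot (Y \land V) = T \oplus F = T
(((\lnot (X \oplus V) \leftrightarrow V) \leftrightarrow Y) \oplus \lnot (Y \land V)) \lor V = T \lor T = T
(V \oplus X) \leftrightarrow ((((\lnot (X \oplus V) \leftrightarrow V) \leftrightarrow Y) \oplus \lnot (Y \land V)) \lor V) = F \leftrightarrow T = F
W \to U = T \to F = F
V \oplus (W \to U) = T \oplus F = T
(V \oplus (W \to U)) \lor U = T \lor F = T
V \to U = T \to F = F
((V \oplus (W \to U)) \lor U) \oplus (V \to U) = T \oplus F = T
((V \oplus X) \leftrightarrow ((((\lnot (X \oplus V) \leftrightarrow V) \leftrightarrow Y) \oplus \lnot (Y \land V)) \lor V)) \leftrightarrow (((V \oplus (W \to U)) \lor U) \oplus (V \to U)) = F \leftrightarrow T = F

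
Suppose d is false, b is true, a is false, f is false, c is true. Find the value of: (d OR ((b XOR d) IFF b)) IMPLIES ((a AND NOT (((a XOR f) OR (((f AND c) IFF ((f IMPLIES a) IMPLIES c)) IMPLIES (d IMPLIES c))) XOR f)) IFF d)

T

b XOR d = T XOR F = T
(b XOR d) IFF b = T IFF T = T
d OR ((b XOR d) IFF b) = F OR T = T
a XOR f = F XOR F = F
f AND c = F AND T = F
f IMPLIES a = F IMPLIES F = T
(f IMPLIES a) IMPLIES c = T IMPLIES T = T
(f AND c) IFF ((f IMPLIES a) IMPLIES c) = F IFF T = F
d IMPLIES c = F IMPLIES T = T
((f AND c) IFF ((f IMPLIES a) IMPLIES c)) IMPLIES (d IMPLIES c) = F IMPLIES T = T
(a XOR f) OR (((f AND c) IFF ((f IMPLIES a) IMPLIES c)) IMPLIES (d IMPLIES c)) = F OR T = T
((a XOR f) OR (((f AND c) IFF ((f IMPLIES a) IMPLIES c)) IMPLIES (d IMPLIES c))) XOR f = T XOR F = T
NOT (((a XOR f) OR (((f AND c) IFF ((f IMPLIES a) IMPLIES c)) IMPLIES (d IMPLIES c))) XOR f) = NOT T = F
a AND NOT (((a XOR f) OR (((f AND c) IFF ((f IMPLIES a) IMPLIES c)) IMPLIES (d IMPLIES c))) XOR f) = F AND F = F
(a AND NOT (((a XOR f) OR (((f AND c) IFF ((f IMPLIES a) IMPLIES c)) IMPLIES (d IMPLIES c))) XOR f)) IFF d = F IFF F = T
(d OR ((b XOR d) IFF b)) IMPLIES ((a AND NOT (((a XOR f) OR (((f AND c) IFF ((f IMPLIES a) IMPLIES c)) IMPLIES (d IMPLIES c))) XOR f)) IFF d) = T IMPLIES T = T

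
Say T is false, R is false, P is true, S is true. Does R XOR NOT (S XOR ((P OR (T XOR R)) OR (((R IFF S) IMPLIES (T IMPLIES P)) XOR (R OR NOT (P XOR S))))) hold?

True

Substituting T=False, R=False, P=True, S=True:
T XOR R = False XOR False = False
P OR (T XOR R) = True OR False = True
R IFF S = False IFF True = False
T IMPLIES P = False IMPLIES True = True
(R IFF S) IMPLIES (T IMPLIES P) = False IMPLIES True = True
P XOR S = True XOR True = False
NOT (P XOR S) = NOT False = True
R OR NOT (P XOR S) = False OR True = True
((R IFF S) IMPLIES (T IMPLIES P)) XOR (R OR NOT (P XOR S)) = True XOR True = False
(P OR (T XOR R)) OR (((R IFF S) IMPLIES (T IMPLIES P)) XOR (R OR NOT (P XOR S))) = True OR False = True
S XOR ((P OR (T XOR R)) OR (((R IFF S) IMPLIES (T IMPLIES P)) XOR (R OR NOT (P XOR S)))) = True XOR True = False
NOT (S XOR ((P OR (T XOR R)) OR (((R IFF S) IMPLIES (T IMPLIES P)) XOR (R OR NOT (P XOR S))))) = NOT False = True
R XOR NOT (S XOR ((P OR (T XOR R)) OR (((R IFF S) IMPLIES (T IMPLIES P)) XOR (R OR NOT (P XOR S))))) = False XOR True = True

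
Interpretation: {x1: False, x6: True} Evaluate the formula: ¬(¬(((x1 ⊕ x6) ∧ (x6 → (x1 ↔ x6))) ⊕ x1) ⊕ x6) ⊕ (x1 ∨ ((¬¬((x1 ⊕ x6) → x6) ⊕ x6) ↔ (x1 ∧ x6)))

False

x1 ⊕ x6 = False ⊕ True = True
x1 ↔ x6 = False ↔ True = False
x6 → (x1 ↔ x6) = True → False = False
(x1 ⊕ x6) ∧ (x6 → (x1 ↔ x6)) = True ∧ False = False
((x1 ⊕ x6) ∧ (x6 → (x1 ↔ x6))) ⊕ x1 = False ⊕ False = False
¬(((x1 ⊕ x6) ∧ (x6 → (x1 ↔ x6))) ⊕ x1) = ¬False = True
¬(((x1 ⊕ x6) ∧ (x6 → (x1 ↔ x6))) ⊕ x1) ⊕ x6 = True ⊕ True = False
¬(¬(((x1 ⊕ x6) ∧ (x6 → (x1 ↔ x6))) ⊕ x1) ⊕ x6) = ¬False = True
x1 ⊕ x6 = False ⊕ True = True
(x1 ⊕ x6) → x6 = True → True = True
¬((x1 ⊕ x6) → x6) = ¬True = False
¬¬((x1 ⊕ x6) → x6) = ¬False = True
¬¬((x1 ⊕ x6) → x6) ⊕ x6 = True ⊕ True = False
x1 ∧ x6 = False ∧ True = False
(¬¬((x1 ⊕ x6) → x6) ⊕ x6) ↔ (x1 ∧ x6) = False ↔ False = True
x1 ∨ ((¬¬((x1 ⊕ x6) → x6) ⊕ x6) ↔ (x1 ∧ x6)) = False ∨ True = True
¬(¬(((x1 ⊕ x6) ∧ (x6 → (x1 ↔ x6))) ⊕ x1) ⊕ x6) ⊕ (x1 ∨ ((¬¬((x1 ⊕ x6) → x6) ⊕ x6) ↔ (x1 ∧ x6))) = True ⊕ True = False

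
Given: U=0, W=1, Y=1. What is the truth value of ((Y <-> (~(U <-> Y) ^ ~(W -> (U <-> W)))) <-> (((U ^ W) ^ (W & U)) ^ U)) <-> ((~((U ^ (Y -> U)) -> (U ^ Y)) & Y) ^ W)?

0

Substituting U=0, W=1, Y=1:
U <-> Y = 0 <-> 1 = 0
~(U <-> Y) = ~0 = 1
U <-> W = 0 <-> 1 = 0
W -> (U <-> W) = 1 -> 0 = 0
~(W -> (U <-> W)) = ~0 = 1
~(U <-> Y) ^ ~(W -> (U <-> W)) = 1 ^ 1 = 0
Y <-> (~(U <-> Y) ^ ~(W -> (U <-> W))) = 1 <-> 0 = 0
U ^ W = 0 ^ 1 = 1
W & U = 1 & 0 = 0
(U ^ W) ^ (W & U) = 1 ^ 0 = 1
((U ^ W) ^ (W & U)) ^ U = 1 ^ 0 = 1
(Y <-> (~(U <-> Y) ^ ~(W -> (U <-> W)))) <-> (((U ^ W) ^ (W & U)) ^ U) = 0 <-> 1 = 0
Y -> U = 1 -> 0 = 0
U ^ (Y -> U) = 0 ^ 0 = 0
U ^ Y = 0 ^ 1 = 1
(U ^ (Y -> U)) -> (U ^ Y) = 0 -> 1 = 1
~((U ^ (Y -> U)) -> (U ^ Y)) = ~1 = 0
~((U ^ (Y -> U)) -> (U ^ Y)) & Y = 0 & 1 = 0
(~((U ^ (Y -> U)) -> (U ^ Y)) & Y) ^ W = 0 ^ 1 = 1
((Y <-> (~(U <-> Y) ^ ~(W -> (U <-> W)))) <-> (((U ^ W) ^ (W & U)) ^ U)) <-> ((~((U ^ (Y -> U)) -> (U ^ Y)) & Y) ^ W) = 0 <-> 1 = 0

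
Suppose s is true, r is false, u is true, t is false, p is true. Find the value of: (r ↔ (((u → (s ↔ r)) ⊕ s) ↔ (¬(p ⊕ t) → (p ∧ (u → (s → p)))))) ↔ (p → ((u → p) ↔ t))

Substituting s=True, r=False, u=True, t=False, p=True:
s ↔ r = True ↔ False = False
u → (s ↔ r) = True → False = False
(u → (s ↔ r)) ⊕ s = False ⊕ True = True
p ⊕ t = True ⊕ False = True
¬(p ⊕ t) = ¬True = False
s → p = True → True = True
u → (s → p) = True → True = True
p ∧ (u → (s → p)) = True ∧ True = True
¬(p ⊕ t) → (p ∧ (u → (s → p))) = False → True = True
((u → (s ↔ r)) ⊕ s) ↔ (¬(p ⊕ t) → (p ∧ (u → (s → p)))) = True ↔ True = True
r ↔ (((u → (s ↔ r)) ⊕ s) ↔ (¬(p ⊕ t) → (p ∧ (u → (s → p))))) = False ↔ True = False
u → p = True → True = True
(u → p) ↔ t = True ↔ False = False
p → ((u → p) ↔ t) = True → False = False
(r ↔ (((u → (s ↔ r)) ⊕ s) ↔ (¬(p ⊕ t) → (p ∧ (u → (s → p)))))) ↔ (p → ((u → p) ↔ t)) = False ↔ False = True

True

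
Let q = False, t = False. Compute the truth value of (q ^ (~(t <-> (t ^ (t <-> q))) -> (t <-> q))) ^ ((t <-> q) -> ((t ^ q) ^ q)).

t <-> q = False <-> False = True
t ^ (t <-> q) = False ^ True = True
t <-> (t ^ (t <-> q)) = False <-> True = False
~(t <-> (t ^ (t <-> q))) = ~False = True
t <-> q = False <-> False = True
~(t <-> (t ^ (t <-> q))) -> (t <-> q) = True -> True = True
q ^ (~(t <-> (t ^ (t <-> q))) -> (t <-> q)) = False ^ True = True
t <-> q = False <-> False = True
t ^ q = False ^ False = False
(t ^ q) ^ q = False ^ False = False
(t <-> q) -> ((t ^ q) ^ q) = True -> False = False
(q ^ (~(t <-> (t ^ (t <-> q))) -> (t <-> q))) ^ ((t <-> q) -> ((t ^ q) ^ q)) = True ^ False = True

True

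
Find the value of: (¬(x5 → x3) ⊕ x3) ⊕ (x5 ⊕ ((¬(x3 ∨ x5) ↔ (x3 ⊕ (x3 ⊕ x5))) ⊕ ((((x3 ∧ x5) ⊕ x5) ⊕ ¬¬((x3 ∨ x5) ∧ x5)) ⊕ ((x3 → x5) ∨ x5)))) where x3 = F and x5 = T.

T

x5 → x3 = T → F = F
¬(x5 → x3) = ¬F = T
¬(x5 → x3) ⊕ x3 = T ⊕ F = T
x3 ∨ x5 = F ∨ T = T
¬(x3 ∨ x5) = ¬T = F
x3 ⊕ x5 = F ⊕ T = T
x3 ⊕ (x3 ⊕ x5) = F ⊕ T = T
¬(x3 ∨ x5) ↔ (x3 ⊕ (x3 ⊕ x5)) = F ↔ T = F
x3 ∧ x5 = F ∧ T = F
(x3 ∧ x5) ⊕ x5 = F ⊕ T = T
x3 ∨ x5 = F ∨ T = T
(x3 ∨ x5) ∧ x5 = T ∧ T = T
¬((x3 ∨ x5) ∧ x5) = ¬T = F
¬¬((x3 ∨ x5) ∧ x5) = ¬F = T
((x3 ∧ x5) ⊕ x5) ⊕ ¬¬((x3 ∨ x5) ∧ x5) = T ⊕ T = F
x3 → x5 = F → T = T
(x3 → x5) ∨ x5 = T ∨ T = T
(((x3 ∧ x5) ⊕ x5) ⊕ ¬¬((x3 ∨ x5) ∧ x5)) ⊕ ((x3 → x5) ∨ x5) = F ⊕ T = T
(¬(x3 ∨ x5) ↔ (x3 ⊕ (x3 ⊕ x5))) ⊕ ((((x3 ∧ x5) ⊕ x5) ⊕ ¬¬((x3 ∨ x5) ∧ x5)) ⊕ ((x3 → x5) ∨ x5)) = F ⊕ T = T
x5 ⊕ ((¬(x3 ∨ x5) ↔ (x3 ⊕ (x3 ⊕ x5))) ⊕ ((((x3 ∧ x5) ⊕ x5) ⊕ ¬¬((x3 ∨ x5) ∧ x5)) ⊕ ((x3 → x5) ∨ x5))) = T ⊕ T = F
(¬(x5 → x3) ⊕ x3) ⊕ (x5 ⊕ ((¬(x3 ∨ x5) ↔ (x3 ⊕ (x3 ⊕ x5))) ⊕ ((((x3 ∧ x5) ⊕ x5) ⊕ ¬¬((x3 ∨ x5) ∧ x5)) ⊕ ((x3 → x5) ∨ x5)))) = T ⊕ F = T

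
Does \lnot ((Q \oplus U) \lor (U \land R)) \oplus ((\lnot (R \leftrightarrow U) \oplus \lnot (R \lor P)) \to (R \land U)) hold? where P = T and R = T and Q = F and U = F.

Substituting P=T, R=T, Q=F, U=F:
Q \oplus U = F \oplus F = F
U \land R = F \land T = F
(Q \oplus U) \lor (U \land R) = F \lor F = F
\lnot ((Q \oplus U) \lor (U \land R)) = \lnot F = T
R \leftrightarrow U = T \leftrightarrow F = F
\lnot (R \leftrightarrow U) = \lnot F = T
R \lor P = T \lor T = T
\lnot (R \lor P) = \lnot T = F
\lnot (R \leftrightarrow U) \oplus \lnot (R \lor P) = T \oplus F = T
R \land U = T \land F = F
(\lnot (R \leftrightarrow U) \oplus \lnot (R \lor P)) \to (R \land U) = T \to F = F
\lnot ((Q \oplus U) \lor (U \land R)) \oplus ((\lnot (R \leftrightarrow U) \oplus \lnot (R \lor P)) \to (R \land U)) = T \oplus F = T

T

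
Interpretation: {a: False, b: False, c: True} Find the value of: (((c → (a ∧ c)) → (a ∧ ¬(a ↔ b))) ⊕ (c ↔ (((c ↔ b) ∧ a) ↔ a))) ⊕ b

a ∧ c = False ∧ True = False
c → (a ∧ c) = True → False = False
a ↔ b = False ↔ False = True
¬(a ↔ b) = ¬True = False
a ∧ ¬(a ↔ b) = False ∧ False = False
(c → (a ∧ c)) → (a ∧ ¬(a ↔ b)) = False → False = True
c ↔ b = True ↔ False = False
(c ↔ b) ∧ a = False ∧ False = False
((c ↔ b) ∧ a) ↔ a = False ↔ False = True
c ↔ (((c ↔ b) ∧ a) ↔ a) = True ↔ True = True
((c → (a ∧ c)) → (a ∧ ¬(a ↔ b))) ⊕ (c ↔ (((c ↔ b) ∧ a) ↔ a)) = True ⊕ True = False
(((c → (a ∧ c)) → (a ∧ ¬(a ↔ b))) ⊕ (c ↔ (((c ↔ b) ∧ a) ↔ a))) ⊕ b = False ⊕ False = False

False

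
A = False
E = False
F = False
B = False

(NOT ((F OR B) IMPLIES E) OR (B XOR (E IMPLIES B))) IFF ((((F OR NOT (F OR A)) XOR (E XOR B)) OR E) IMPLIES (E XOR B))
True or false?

Substituting A=False, E=False, F=False, B=False:
F OR B = False OR False = False
(F OR B) IMPLIES E = False IMPLIES False = True
NOT ((F OR B) IMPLIES E) = NOT True = False
E IMPLIES B = False IMPLIES False = True
B XOR (E IMPLIES B) = False XOR True = True
NOT ((F OR B) IMPLIES E) OR (B XOR (E IMPLIES B)) = False OR True = True
F OR A = False OR False = False
NOT (F OR A) = NOT False = True
F OR NOT (F OR A) = False OR True = True
E XOR B = False XOR False = False
(F OR NOT (F OR A)) XOR (E XOR B) = True XOR False = True
((F OR NOT (F OR A)) XOR (E XOR B)) OR E = True OR False = True
E XOR B = False XOR False = False
(((F OR NOT (F OR A)) XOR (E XOR B)) OR E) IMPLIES (E XOR B) = True IMPLIES False = False
(NOT ((F OR B) IMPLIES E) OR (B XOR (E IMPLIES B))) IFF ((((F OR NOT (F OR A)) XOR (E XOR B)) OR E) IMPLIES (E XOR B)) = True IFF False = False

False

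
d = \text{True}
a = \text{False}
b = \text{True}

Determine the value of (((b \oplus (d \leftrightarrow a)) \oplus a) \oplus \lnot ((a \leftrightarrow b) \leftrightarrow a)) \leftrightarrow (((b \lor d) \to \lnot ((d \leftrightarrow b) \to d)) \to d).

\text{True}

Substituting d=\text{True}, a=\text{False}, b=\text{True}:
d \leftrightarrow a = \text{True} \leftrightarrow \text{False} = \text{False}
b \oplus (d \leftrightarrow a) = \text{True} \oplus \text{False} = \text{True}
(b \oplus (d \leftrightarrow a)) \oplus a = \text{True} \oplus \text{False} = \text{True}
a \leftrightarrow b = \text{False} \leftrightarrow \text{True} = \text{False}
(a \leftrightarrow b) \leftrightarrow a = \text{False} \leftrightarrow \text{False} = \text{True}
\lnot ((a \leftrightarrow b) \leftrightarrow a) = \lnot \text{True} = \text{False}
((b \oplus (d \leftrightarrow a)) \oplus a) \oplus \lnot ((a \leftrightarrow b) \leftrightarrow a) = \text{True} \oplus \text{False} = \text{True}
b \lor d = \text{True} \lor \text{True} = \text{True}
d \leftrightarrow b = \text{True} \leftrightarrow \text{True} = \text{True}
(d \leftrightarrow b) \to d = \text{True} \to \text{True} = \text{True}
\lnot ((d \leftrightarrow b) \to d) = \lnot \text{True} = \text{False}
(b \lor d) \to \lnot ((d \leftrightarrow b) \to d) = \text{True} \to \text{False} = \text{False}
((b \lor d) \to \lnot ((d \leftrightarrow b) \to d)) \to d = \text{False} \to \text{True} = \text{True}
(((b \oplus (d \leftrightarrow a)) \oplus a) \oplus \lnot ((a \leftrightarrow b) \leftrightarrow a)) \leftrightarrow (((b \lor d) \to \lnot ((d \leftrightarrow b) \to d)) \to d) = \text{True} \leftrightarrow \text{True} = \text{True}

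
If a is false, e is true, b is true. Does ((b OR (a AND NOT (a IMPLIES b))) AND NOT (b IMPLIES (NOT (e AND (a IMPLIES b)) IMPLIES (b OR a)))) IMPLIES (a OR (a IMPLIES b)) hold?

a IMPLIES b = False IMPLIES True = True
NOT (a IMPLIES b) = NOT True = False
a AND NOT (a IMPLIES b) = False AND False = False
b OR (a AND NOT (a IMPLIES b)) = True OR False = True
a IMPLIES b = False IMPLIES True = True
e AND (a IMPLIES b) = True AND True = True
NOT (e AND (a IMPLIES b)) = NOT True = False
b OR a = True OR False = True
NOT (e AND (a IMPLIES b)) IMPLIES (b OR a) = False IMPLIES True = True
b IMPLIES (NOT (e AND (a IMPLIES b)) IMPLIES (b OR a)) = True IMPLIES True = True
NOT (b IMPLIES (NOT (e AND (a IMPLIES b)) IMPLIES (b OR a))) = NOT True = False
(b OR (a AND NOT (a IMPLIES b))) AND NOT (b IMPLIES (NOT (e AND (a IMPLIES b)) IMPLIES (b OR a))) = True AND False = False
a IMPLIES b = False IMPLIES True = True
a OR (a IMPLIES b) = False OR True = True
((b OR (a AND NOT (a IMPLIES b))) AND NOT (b IMPLIES (NOT (e AND (a IMPLIES b)) IMPLIES (b OR a)))) IMPLIES (a OR (a IMPLIES b)) = False IMPLIES True = True

True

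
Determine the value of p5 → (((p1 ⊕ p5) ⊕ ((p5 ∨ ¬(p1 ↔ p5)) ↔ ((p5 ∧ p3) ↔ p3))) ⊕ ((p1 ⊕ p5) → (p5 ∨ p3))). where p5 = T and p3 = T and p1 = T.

p1 ⊕ p5 = T ⊕ T = F
p1 ↔ p5 = T ↔ T = T
¬(p1 ↔ p5) = ¬T = F
p5 ∨ ¬(p1 ↔ p5) = T ∨ F = T
p5 ∧ p3 = T ∧ T = T
(p5 ∧ p3) ↔ p3 = T ↔ T = T
(p5 ∨ ¬(p1 ↔ p5)) ↔ ((p5 ∧ p3) ↔ p3) = T ↔ T = T
(p1 ⊕ p5) ⊕ ((p5 ∨ ¬(p1 ↔ p5)) ↔ ((p5 ∧ p3) ↔ p3)) = F ⊕ T = T
p1 ⊕ p5 = T ⊕ T = F
p5 ∨ p3 = T ∨ T = T
(p1 ⊕ p5) → (p5 ∨ p3) = F → T = T
((p1 ⊕ p5) ⊕ ((p5 ∨ ¬(p1 ↔ p5)) ↔ ((p5 ∧ p3) ↔ p3))) ⊕ ((p1 ⊕ p5) → (p5 ∨ p3)) = T ⊕ T = F
p5 → (((p1 ⊕ p5) ⊕ ((p5 ∨ ¬(p1 ↔ p5)) ↔ ((p5 ∧ p3) ↔ p3))) ⊕ ((p1 ⊕ p5) → (p5 ∨ p3))) = T → F = F

F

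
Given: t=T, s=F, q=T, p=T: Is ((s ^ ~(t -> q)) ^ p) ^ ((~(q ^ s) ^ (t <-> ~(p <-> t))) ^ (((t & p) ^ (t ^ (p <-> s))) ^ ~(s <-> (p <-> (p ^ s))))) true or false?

t -> q = T -> T = T
~(t -> q) = ~T = F
s ^ ~(t -> q) = F ^ F = F
(s ^ ~(t -> q)) ^ p = F ^ T = T
q ^ s = T ^ F = T
~(q ^ s) = ~T = F
p <-> t = T <-> T = T
~(p <-> t) = ~T = F
t <-> ~(p <-> t) = T <-> F = F
~(q ^ s) ^ (t <-> ~(p <-> t)) = F ^ F = F
t & p = T & T = T
p <-> s = T <-> F = F
t ^ (p <-> s) = T ^ F = T
(t & p) ^ (t ^ (p <-> s)) = T ^ T = F
p ^ s = T ^ F = T
p <-> (p ^ s) = T <-> T = T
s <-> (p <-> (p ^ s)) = F <-> T = F
~(s <-> (p <-> (p ^ s))) = ~F = T
((t & p) ^ (t ^ (p <-> s))) ^ ~(s <-> (p <-> (p ^ s))) = F ^ T = T
(~(q ^ s) ^ (t <-> ~(p <-> t))) ^ (((t & p) ^ (t ^ (p <-> s))) ^ ~(s <-> (p <-> (p ^ s)))) = F ^ T = T
((s ^ ~(t -> q)) ^ p) ^ ((~(q ^ s) ^ (t <-> ~(p <-> t))) ^ (((t & p) ^ (t ^ (p <-> s))) ^ ~(s <-> (p <-> (p ^ s))))) = T ^ T = F

F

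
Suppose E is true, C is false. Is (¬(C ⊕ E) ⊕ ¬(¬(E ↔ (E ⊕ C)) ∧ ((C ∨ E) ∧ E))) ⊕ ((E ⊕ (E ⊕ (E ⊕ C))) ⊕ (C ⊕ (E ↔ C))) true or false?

C ⊕ E = False ⊕ True = True
¬(C ⊕ E) = ¬True = False
E ⊕ C = True ⊕ False = True
E ↔ (E ⊕ C) = True ↔ True = True
¬(E ↔ (E ⊕ C)) = ¬True = False
C ∨ E = False ∨ True = True
(C ∨ E) ∧ E = True ∧ True = True
¬(E ↔ (E ⊕ C)) ∧ ((C ∨ E) ∧ E) = False ∧ True = False
¬(¬(E ↔ (E ⊕ C)) ∧ ((C ∨ E) ∧ E)) = ¬False = True
¬(C ⊕ E) ⊕ ¬(¬(E ↔ (E ⊕ C)) ∧ ((C ∨ E) ∧ E)) = False ⊕ True = True
E ⊕ C = True ⊕ False = True
E ⊕ (E ⊕ C) = True ⊕ True = False
E ⊕ (E ⊕ (E ⊕ C)) = True ⊕ False = True
E ↔ C = True ↔ False = False
C ⊕ (E ↔ C) = False ⊕ False = False
(E ⊕ (E ⊕ (E ⊕ C))) ⊕ (C ⊕ (E ↔ C)) = True ⊕ False = True
(¬(C ⊕ E) ⊕ ¬(¬(E ↔ (E ⊕ C)) ∧ ((C ∨ E) ∧ E))) ⊕ ((E ⊕ (E ⊕ (E ⊕ C))) ⊕ (C ⊕ (E ↔ C))) = True ⊕ True = False

False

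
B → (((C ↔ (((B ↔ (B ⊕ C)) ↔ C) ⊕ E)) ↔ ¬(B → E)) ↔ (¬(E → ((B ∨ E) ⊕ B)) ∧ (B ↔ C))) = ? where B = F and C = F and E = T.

B ⊕ C = F ⊕ F = F
B ↔ (B ⊕ C) = F ↔ F = T
(B ↔ (B ⊕ C)) ↔ C = T ↔ F = F
((B ↔ (B ⊕ C)) ↔ C) ⊕ E = F ⊕ T = T
C ↔ (((B ↔ (B ⊕ C)) ↔ C) ⊕ E) = F ↔ T = F
B → E = F → T = T
¬(B → E) = ¬T = F
(C ↔ (((B ↔ (B ⊕ C)) ↔ C) ⊕ E)) ↔ ¬(B → E) = F ↔ F = T
B ∨ E = F ∨ T = T
(B ∨ E) ⊕ B = T ⊕ F = T
E → ((B ∨ E) ⊕ B) = T → T = T
¬(E → ((B ∨ E) ⊕ B)) = ¬T = F
B ↔ C = F ↔ F = T
¬(E → ((B ∨ E) ⊕ B)) ∧ (B ↔ C) = F ∧ T = F
((C ↔ (((B ↔ (B ⊕ C)) ↔ C) ⊕ E)) ↔ ¬(B → E)) ↔ (¬(E → ((B ∨ E) ⊕ B)) ∧ (B ↔ C)) = T ↔ F = F
B → (((C ↔ (((B ↔ (B ⊕ C)) ↔ C) ⊕ E)) ↔ ¬(B → E)) ↔ (¬(E → ((B ∨ E) ⊕ B)) ∧ (B ↔ C))) = F → F = T

T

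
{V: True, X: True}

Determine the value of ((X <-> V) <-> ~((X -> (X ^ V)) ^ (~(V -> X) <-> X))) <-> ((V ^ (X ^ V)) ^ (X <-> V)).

False

X <-> V = True <-> True = True
X ^ V = True ^ True = False
X -> (X ^ V) = True -> False = False
V -> X = True -> True = True
~(V -> X) = ~True = False
~(V -> X) <-> X = False <-> True = False
(X -> (X ^ V)) ^ (~(V -> X) <-> X) = False ^ False = False
~((X -> (X ^ V)) ^ (~(V -> X) <-> X)) = ~False = True
(X <-> V) <-> ~((X -> (X ^ V)) ^ (~(V -> X) <-> X)) = True <-> True = True
X ^ V = True ^ True = False
V ^ (X ^ V) = True ^ False = True
X <-> V = True <-> True = True
(V ^ (X ^ V)) ^ (X <-> V) = True ^ True = False
((X <-> V) <-> ~((X -> (X ^ V)) ^ (~(V -> X) <-> X))) <-> ((V ^ (X ^ V)) ^ (X <-> V)) = True <-> False = False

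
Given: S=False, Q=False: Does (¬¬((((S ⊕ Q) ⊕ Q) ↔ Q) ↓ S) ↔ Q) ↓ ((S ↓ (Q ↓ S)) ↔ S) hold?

S ⊕ Q = False ⊕ False = False
(S ⊕ Q) ⊕ Q = False ⊕ False = False
((S ⊕ Q) ⊕ Q) ↔ Q = False ↔ False = True
(((S ⊕ Q) ⊕ Q) ↔ Q) ↓ S = True ↓ False = False
¬((((S ⊕ Q) ⊕ Q) ↔ Q) ↓ S) = ¬False = True
¬¬((((S ⊕ Q) ⊕ Q) ↔ Q) ↓ S) = ¬True = False
¬¬((((S ⊕ Q) ⊕ Q) ↔ Q) ↓ S) ↔ Q = False ↔ False = True
Q ↓ S = False ↓ False = True
S ↓ (Q ↓ S) = False ↓ True = False
(S ↓ (Q ↓ S)) ↔ S = False ↔ False = True
(¬¬((((S ⊕ Q) ⊕ Q) ↔ Q) ↓ S) ↔ Q) ↓ ((S ↓ (Q ↓ S)) ↔ S) = True ↓ True = False

False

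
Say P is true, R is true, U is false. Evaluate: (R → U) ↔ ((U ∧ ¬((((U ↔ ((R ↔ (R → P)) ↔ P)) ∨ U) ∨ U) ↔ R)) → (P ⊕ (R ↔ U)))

F

R → U = T → F = F
R → P = T → T = T
R ↔ (R → P) = T ↔ T = T
(R ↔ (R → P)) ↔ P = T ↔ T = T
U ↔ ((R ↔ (R → P)) ↔ P) = F ↔ T = F
(U ↔ ((R ↔ (R → P)) ↔ P)) ∨ U = F ∨ F = F
((U ↔ ((R ↔ (R → P)) ↔ P)) ∨ U) ∨ U = F ∨ F = F
(((U ↔ ((R ↔ (R → P)) ↔ P)) ∨ U) ∨ U) ↔ R = F ↔ T = F
¬((((U ↔ ((R ↔ (R → P)) ↔ P)) ∨ U) ∨ U) ↔ R) = ¬F = T
U ∧ ¬((((U ↔ ((R ↔ (R → P)) ↔ P)) ∨ U) ∨ U) ↔ R) = F ∧ T = F
R ↔ U = T ↔ F = F
P ⊕ (R ↔ U) = T ⊕ F = T
(U ∧ ¬((((U ↔ ((R ↔ (R → P)) ↔ P)) ∨ U) ∨ U) ↔ R)) → (P ⊕ (R ↔ U)) = F → T = T
(R → U) ↔ ((U ∧ ¬((((U ↔ ((R ↔ (R → P)) ↔ P)) ∨ U) ∨ U) ↔ R)) → (P ⊕ (R ↔ U))) = F ↔ T = F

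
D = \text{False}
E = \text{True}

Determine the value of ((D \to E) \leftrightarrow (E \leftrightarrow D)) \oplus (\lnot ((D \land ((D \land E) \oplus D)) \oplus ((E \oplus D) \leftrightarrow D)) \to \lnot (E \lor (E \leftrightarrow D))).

\text{False}

Substituting D=\text{False}, E=\text{True}:
D \to E = \text{False} \to \text{True} = \text{True}
E \leftrightarrow D = \text{True} \leftrightarrow \text{False} = \text{False}
(D \to E) \leftrightarrow (E \leftrightarrow D) = \text{True} \leftrightarrow \text{False} = \text{False}
D \land E = \text{False} \land \text{True} = \text{False}
(D \land E) \oplus D = \text{False} \oplus \text{False} = \text{False}
D \land ((D \land E) \oplus D) = \text{False} \land \text{False} = \text{False}
E \oplus D = \text{True} \oplus \text{False} = \text{True}
(E \oplus D) \leftrightarrow D = \text{True} \leftrightarrow \text{False} = \text{False}
(D \land ((D \land E) \oplus D)) \oplus ((E \oplus D) \leftrightarrow D) = \text{False} \oplus \text{False} = \text{False}
\lnot ((D \land ((D \land E) \oplus D)) \oplus ((E \oplus D) \leftrightarrow D)) = \lnot \text{False} = \text{True}
E \leftrightarrow D = \text{True} \leftrightarrow \text{False} = \text{False}
E \lor (E \leftrightarrow D) = \text{True} \lor \text{False} = \text{True}
\lnot (E \lor (E \leftrightarrow D)) = \lnot \text{True} = \text{False}
\lnot ((D \land ((D \land E) \oplus D)) \oplus ((E \oplus D) \leftrightarrow D)) \to \lnot (E \lor (E \leftrightarrow D)) = \text{True} \to \text{False} = \text{False}
((D \to E) \leftrightarrow (E \leftrightarrow D)) \oplus (\lnot ((D \land ((D \land E) \oplus D)) \oplus ((E \oplus D) \leftrightarrow D)) \to \lnot (E \lor (E \leftrightarrow D))) = \text{False} \oplus \text{False} = \text{False}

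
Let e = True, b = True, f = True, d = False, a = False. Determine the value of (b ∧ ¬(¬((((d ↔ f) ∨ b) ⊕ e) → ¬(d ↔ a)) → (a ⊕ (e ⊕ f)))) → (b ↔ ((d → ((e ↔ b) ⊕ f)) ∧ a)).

d ↔ f = False ↔ True = False
(d ↔ f) ∨ b = False ∨ True = True
((d ↔ f) ∨ b) ⊕ e = True ⊕ True = False
d ↔ a = False ↔ False = True
¬(d ↔ a) = ¬True = False
(((d ↔ f) ∨ b) ⊕ e) → ¬(d ↔ a) = False → False = True
¬((((d ↔ f) ∨ b) ⊕ e) → ¬(d ↔ a)) = ¬True = False
e ⊕ f = True ⊕ True = False
a ⊕ (e ⊕ f) = False ⊕ False = False
¬((((d ↔ f) ∨ b) ⊕ e) → ¬(d ↔ a)) → (a ⊕ (e ⊕ f)) = False → False = True
¬(¬((((d ↔ f) ∨ b) ⊕ e) → ¬(d ↔ a)) → (a ⊕ (e ⊕ f))) = ¬True = False
b ∧ ¬(¬((((d ↔ f) ∨ b) ⊕ e) → ¬(d ↔ a)) → (a ⊕ (e ⊕ f))) = True ∧ False = False
e ↔ b = True ↔ True = True
(e ↔ b) ⊕ f = True ⊕ True = False
d → ((e ↔ b) ⊕ f) = False → False = True
(d → ((e ↔ b) ⊕ f)) ∧ a = True ∧ False = False
b ↔ ((d → ((e ↔ b) ⊕ f)) ∧ a) = True ↔ False = False
(b ∧ ¬(¬((((d ↔ f) ∨ b) ⊕ e) → ¬(d ↔ a)) → (a ⊕ (e ⊕ f)))) → (b ↔ ((d → ((e ↔ b) ⊕ f)) ∧ a)) = False → False = True

True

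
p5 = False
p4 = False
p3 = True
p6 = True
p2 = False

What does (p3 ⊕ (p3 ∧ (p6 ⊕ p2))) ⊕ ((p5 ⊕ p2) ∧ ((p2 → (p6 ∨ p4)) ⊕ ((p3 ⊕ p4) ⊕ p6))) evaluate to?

False

Substituting p5=False, p4=False, p3=True, p6=True, p2=False:
p6 ⊕ p2 = True ⊕ False = True
p3 ∧ (p6 ⊕ p2) = True ∧ True = True
p3 ⊕ (p3 ∧ (p6 ⊕ p2)) = True ⊕ True = False
p5 ⊕ p2 = False ⊕ False = False
p6 ∨ p4 = True ∨ False = True
p2 → (p6 ∨ p4) = False → True = True
p3 ⊕ p4 = True ⊕ False = True
(p3 ⊕ p4) ⊕ p6 = True ⊕ True = False
(p2 → (p6 ∨ p4)) ⊕ ((p3 ⊕ p4) ⊕ p6) = True ⊕ False = True
(p5 ⊕ p2) ∧ ((p2 → (p6 ∨ p4)) ⊕ ((p3 ⊕ p4) ⊕ p6)) = False ∧ True = False
(p3 ⊕ (p3 ∧ (p6 ⊕ p2))) ⊕ ((p5 ⊕ p2) ∧ ((p2 → (p6 ∨ p4)) ⊕ ((p3 ⊕ p4) ⊕ p6))) = False ⊕ False = False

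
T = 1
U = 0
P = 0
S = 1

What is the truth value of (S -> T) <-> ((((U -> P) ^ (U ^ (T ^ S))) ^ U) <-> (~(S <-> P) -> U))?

Substituting T=1, U=0, P=0, S=1:
S -> T = 1 -> 1 = 1
U -> P = 0 -> 0 = 1
T ^ S = 1 ^ 1 = 0
U ^ (T ^ S) = 0 ^ 0 = 0
(U -> P) ^ (U ^ (T ^ S)) = 1 ^ 0 = 1
((U -> P) ^ (U ^ (T ^ S))) ^ U = 1 ^ 0 = 1
S <-> P = 1 <-> 0 = 0
~(S <-> P) = ~0 = 1
~(S <-> P) -> U = 1 -> 0 = 0
(((U -> P) ^ (U ^ (T ^ S))) ^ U) <-> (~(S <-> P) -> U) = 1 <-> 0 = 0
(S -> T) <-> ((((U -> P) ^ (U ^ (T ^ S))) ^ U) <-> (~(S <-> P) -> U)) = 1 <-> 0 = 0

0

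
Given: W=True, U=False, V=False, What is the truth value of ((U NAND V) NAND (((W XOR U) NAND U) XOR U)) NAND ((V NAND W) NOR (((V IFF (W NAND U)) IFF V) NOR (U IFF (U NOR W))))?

True

U NAND V = False NAND False = True
W XOR U = True XOR False = True
(W XOR U) NAND U = True NAND False = True
((W XOR U) NAND U) XOR U = True XOR False = True
(U NAND V) NAND (((W XOR U) NAND U) XOR U) = True NAND True = False
V NAND W = False NAND True = True
W NAND U = True NAND False = True
V IFF (W NAND U) = False IFF True = False
(V IFF (W NAND U)) IFF V = False IFF False = True
U NOR W = False NOR True = False
U IFF (U NOR W) = False IFF False = True
((V IFF (W NAND U)) IFF V) NOR (U IFF (U NOR W)) = True NOR True = False
(V NAND W) NOR (((V IFF (W NAND U)) IFF V) NOR (U IFF (U NOR W))) = True NOR False = False
((U NAND V) NAND (((W XOR U) NAND U) XOR U)) NAND ((V NAND W) NOR (((V IFF (W NAND U)) IFF V) NOR (U IFF (U NOR W)))) = False NAND False = True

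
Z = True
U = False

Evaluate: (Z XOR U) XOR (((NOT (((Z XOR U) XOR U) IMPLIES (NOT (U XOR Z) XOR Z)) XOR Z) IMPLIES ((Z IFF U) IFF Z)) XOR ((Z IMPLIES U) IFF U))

False

Z XOR U = True XOR False = True
Z XOR U = True XOR False = True
(Z XOR U) XOR U = True XOR False = True
U XOR Z = False XOR True = True
NOT (U XOR Z) = NOT True = False
NOT (U XOR Z) XOR Z = False XOR True = True
((Z XOR U) XOR U) IMPLIES (NOT (U XOR Z) XOR Z) = True IMPLIES True = True
NOT (((Z XOR U) XOR U) IMPLIES (NOT (U XOR Z) XOR Z)) = NOT True = False
NOT (((Z XOR U) XOR U) IMPLIES (NOT (U XOR Z) XOR Z)) XOR Z = False XOR True = True
Z IFF U = True IFF False = False
(Z IFF U) IFF Z = False IFF True = False
(NOT (((Z XOR U) XOR U) IMPLIES (NOT (U XOR Z) XOR Z)) XOR Z) IMPLIES ((Z IFF U) IFF Z) = True IMPLIES False = False
Z IMPLIES U = True IMPLIES False = False
(Z IMPLIES U) IFF U = False IFF False = True
((NOT (((Z XOR U) XOR U) IMPLIES (NOT (U XOR Z) XOR Z)) XOR Z) IMPLIES ((Z IFF U) IFF Z)) XOR ((Z IMPLIES U) IFF U) = False XOR True = True
(Z XOR U) XOR (((NOT (((Z XOR U) XOR U) IMPLIES (NOT (U XOR Z) XOR Z)) XOR Z) IMPLIES ((Z IFF U) IFF Z)) XOR ((Z IMPLIES U) IFF U)) = True XOR True = False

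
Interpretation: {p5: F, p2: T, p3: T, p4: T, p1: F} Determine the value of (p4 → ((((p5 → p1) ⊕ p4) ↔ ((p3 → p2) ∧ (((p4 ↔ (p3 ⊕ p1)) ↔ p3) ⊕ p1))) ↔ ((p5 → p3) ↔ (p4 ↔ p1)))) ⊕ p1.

T

p5 → p1 = F → F = T
(p5 → p1) ⊕ p4 = T ⊕ T = F
p3 → p2 = T → T = T
p3 ⊕ p1 = T ⊕ F = T
p4 ↔ (p3 ⊕ p1) = T ↔ T = T
(p4 ↔ (p3 ⊕ p1)) ↔ p3 = T ↔ T = T
((p4 ↔ (p3 ⊕ p1)) ↔ p3) ⊕ p1 = T ⊕ F = T
(p3 → p2) ∧ (((p4 ↔ (p3 ⊕ p1)) ↔ p3) ⊕ p1) = T ∧ T = T
((p5 → p1) ⊕ p4) ↔ ((p3 → p2) ∧ (((p4 ↔ (p3 ⊕ p1)) ↔ p3) ⊕ p1)) = F ↔ T = F
p5 → p3 = F → T = T
p4 ↔ p1 = T ↔ F = F
(p5 → p3) ↔ (p4 ↔ p1) = T ↔ F = F
(((p5 → p1) ⊕ p4) ↔ ((p3 → p2) ∧ (((p4 ↔ (p3 ⊕ p1)) ↔ p3) ⊕ p1))) ↔ ((p5 → p3) ↔ (p4 ↔ p1)) = F ↔ F = T
p4 → ((((p5 → p1) ⊕ p4) ↔ ((p3 → p2) ∧ (((p4 ↔ (p3 ⊕ p1)) ↔ p3) ⊕ p1))) ↔ ((p5 → p3) ↔ (p4 ↔ p1))) = T → T = T
(p4 → ((((p5 → p1) ⊕ p4) ↔ ((p3 → p2) ∧ (((p4 ↔ (p3 ⊕ p1)) ↔ p3) ⊕ p1))) ↔ ((p5 → p3) ↔ (p4 ↔ p1)))) ⊕ p1 = T ⊕ F = T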